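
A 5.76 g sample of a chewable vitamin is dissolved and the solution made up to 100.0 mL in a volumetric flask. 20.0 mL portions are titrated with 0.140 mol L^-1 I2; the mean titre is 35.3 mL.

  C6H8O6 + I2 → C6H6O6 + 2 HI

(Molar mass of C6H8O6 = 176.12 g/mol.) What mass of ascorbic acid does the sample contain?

n(I2) per titration = 0.0353 × 0.140 = 4.94 × 10^-3 mol
n(C6H8O6) in each aliquot = 4.94 × 10^-3 mol (1:1 ratio)
n(C6H8O6) in the whole flask = 4.94 × 10^-3 × 100.0/20.0 = 0.0247 mol
mass of C6H8O6 = 0.0247 × 176.12 = 4.35 g

4.35 g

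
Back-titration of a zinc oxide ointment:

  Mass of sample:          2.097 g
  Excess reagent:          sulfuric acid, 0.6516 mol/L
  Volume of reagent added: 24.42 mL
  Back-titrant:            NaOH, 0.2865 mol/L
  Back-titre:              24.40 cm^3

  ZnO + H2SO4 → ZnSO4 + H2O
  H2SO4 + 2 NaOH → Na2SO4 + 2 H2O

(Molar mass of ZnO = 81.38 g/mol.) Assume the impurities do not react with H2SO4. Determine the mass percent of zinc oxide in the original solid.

48.19 %

n(H2SO4) added = 0.02442 × 0.6516 = 0.01591 mol
n(NaOH) used in back-titration = 0.02440 × 0.2865 = 6.991 × 10^-3 mol
From the 1:2 ratio, n(H2SO4) left over = 1/2 × 6.991 × 10^-3 = 3.495 × 10^-3 mol
n(H2SO4) consumed by analyte = 0.01591 − 3.495 × 10^-3 = 0.01242 mol
n(ZnO) = 0.01242 mol (1:1 ratio)
mass of ZnO = 0.01242 × 81.38 = 1.010 g
% ZnO = 1.010 / 2.097 × 100 = 48.19 %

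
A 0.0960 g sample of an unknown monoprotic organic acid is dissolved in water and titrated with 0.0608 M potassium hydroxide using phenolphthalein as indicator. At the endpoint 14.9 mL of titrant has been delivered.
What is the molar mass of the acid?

n(KOH) = 0.0149 L × 0.0608 mol/L = 9.06 × 10^-4 mol
n(HA) = 9.06 × 10^-4 mol (1:1 ratio)
M = m / n = 0.0960 g / 9.06 × 10^-4 mol = 106 g/mol

106 g/mol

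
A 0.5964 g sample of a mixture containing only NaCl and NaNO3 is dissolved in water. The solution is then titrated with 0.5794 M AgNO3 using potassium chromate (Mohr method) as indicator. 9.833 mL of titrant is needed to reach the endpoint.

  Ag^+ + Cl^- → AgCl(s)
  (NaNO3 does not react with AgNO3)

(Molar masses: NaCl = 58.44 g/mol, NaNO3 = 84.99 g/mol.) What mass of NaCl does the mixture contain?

n(AgNO3) = 0.009833 × 0.5794 = 5.697 × 10^-3 mol
Let x = n(NaCl), y = n(NaNO3).
Titrant: 1x = 5.697 × 10^-3;  mass: 58.44x + 84.99y = 0.5964
Solving, x = 5.697 × 10^-3 mol, y = 3.100 × 10^-3 mol
mass of NaCl = 5.697 × 10^-3 × 58.44 = 0.3329 g

0.3329 g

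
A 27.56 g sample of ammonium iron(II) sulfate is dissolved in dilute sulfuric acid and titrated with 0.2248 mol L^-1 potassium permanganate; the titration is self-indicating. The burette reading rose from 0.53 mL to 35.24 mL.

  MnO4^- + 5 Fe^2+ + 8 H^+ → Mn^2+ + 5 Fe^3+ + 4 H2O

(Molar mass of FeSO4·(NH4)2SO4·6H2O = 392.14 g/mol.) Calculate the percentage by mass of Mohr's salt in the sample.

n(KMnO4) = 0.03471 L × 0.2248 mol/L = 7.803 × 10^-3 mol
From the 5:1 ratio, n(FeSO4·(NH4)2SO4·6H2O) = 5/1 × 7.803 × 10^-3 = 0.03901 mol
mass of FeSO4·(NH4)2SO4·6H2O = 0.03901 × 392.14 g/mol = 15.30 g
% FeSO4·(NH4)2SO4·6H2O = 15.30 / 27.56 × 100 = 55.51 %

55.51 %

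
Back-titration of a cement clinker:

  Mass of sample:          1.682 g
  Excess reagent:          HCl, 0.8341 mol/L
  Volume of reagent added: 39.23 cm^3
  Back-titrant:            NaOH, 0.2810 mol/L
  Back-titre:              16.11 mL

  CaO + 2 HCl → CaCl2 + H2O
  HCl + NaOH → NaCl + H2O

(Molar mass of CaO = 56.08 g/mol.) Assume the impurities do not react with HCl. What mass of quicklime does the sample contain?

n(HCl) added = 0.03923 × 0.8341 = 0.03272 mol
n(NaOH) used in back-titration = 0.01611 × 0.2810 = 4.527 × 10^-3 mol
n(HCl) left over = 4.527 × 10^-3 mol (1:1 ratio)
n(HCl) consumed by analyte = 0.03272 − 4.527 × 10^-3 = 0.02819 mol
From the 1:2 ratio, n(CaO) = 1/2 × 0.02819 = 0.01410 mol
mass of CaO = 0.01410 × 56.08 = 0.7906 g

0.7906 g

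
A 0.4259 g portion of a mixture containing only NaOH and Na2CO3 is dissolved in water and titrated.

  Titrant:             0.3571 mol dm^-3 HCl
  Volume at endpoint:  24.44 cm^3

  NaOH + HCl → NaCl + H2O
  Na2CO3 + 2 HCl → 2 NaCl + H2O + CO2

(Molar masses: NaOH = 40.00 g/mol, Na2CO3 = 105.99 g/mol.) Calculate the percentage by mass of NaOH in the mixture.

26.46 %

n(HCl) = 0.02444 × 0.3571 = 8.728 × 10^-3 mol
Let x = n(NaOH), y = n(Na2CO3).
Titrant: 1x + 2y = 8.728 × 10^-3;  mass: 40.00x + 105.99y = 0.4259
Solving, x = 2.818 × 10^-3 mol, y = 2.955 × 10^-3 mol
mass of NaOH = 2.818 × 10^-3 × 40.00 = 0.1127 g
% NaOH = 0.1127 / 0.4259 × 100 = 26.46 %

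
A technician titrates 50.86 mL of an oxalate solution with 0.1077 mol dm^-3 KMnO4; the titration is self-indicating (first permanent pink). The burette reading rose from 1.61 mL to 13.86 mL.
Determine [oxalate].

0.06485 mol/L

2 MnO4^- + 5 C2O4^2- + 16 H^+ → 2 Mn^2+ + 10 CO2 + 8 H2O
n(KMnO4) = 0.01225 L × 0.1077 mol/L = 1.319 × 10^-3 mol
From the 5:2 mole ratio, n(C2O4^2-) = 5/2 × 1.319 × 10^-3 = 3.298 × 10^-3 mol
[C2O4^2-] = 3.298 × 10^-3 mol / 0.05086 L = 0.06485 mol/L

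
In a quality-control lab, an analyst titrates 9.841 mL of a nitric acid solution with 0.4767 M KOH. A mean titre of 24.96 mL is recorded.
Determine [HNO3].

HNO3 + KOH → KNO3 + H2O
n(KOH) = 0.02496 L × 0.4767 mol/L = 0.01190 mol
n(HNO3) = 0.01190 mol (1:1 mole ratio)
[HNO3] = 0.01190 mol / 0.009841 L = 1.209 mol/L

1.209 M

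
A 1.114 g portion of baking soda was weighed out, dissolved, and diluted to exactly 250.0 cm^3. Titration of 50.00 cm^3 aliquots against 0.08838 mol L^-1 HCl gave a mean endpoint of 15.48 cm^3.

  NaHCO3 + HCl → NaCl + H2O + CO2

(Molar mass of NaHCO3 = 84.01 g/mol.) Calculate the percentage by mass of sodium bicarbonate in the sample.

51.59 %

n(HCl) per titration = 0.01548 × 0.08838 = 1.368 × 10^-3 mol
n(NaHCO3) in each aliquot = 1.368 × 10^-3 mol (1:1 ratio)
n(NaHCO3) in the whole flask = 1.368 × 10^-3 × 250.0/50.00 = 6.841 × 10^-3 mol
mass of NaHCO3 = 6.841 × 10^-3 × 84.01 = 0.5747 g
% NaHCO3 = 0.5747 / 1.114 × 100 = 51.59 %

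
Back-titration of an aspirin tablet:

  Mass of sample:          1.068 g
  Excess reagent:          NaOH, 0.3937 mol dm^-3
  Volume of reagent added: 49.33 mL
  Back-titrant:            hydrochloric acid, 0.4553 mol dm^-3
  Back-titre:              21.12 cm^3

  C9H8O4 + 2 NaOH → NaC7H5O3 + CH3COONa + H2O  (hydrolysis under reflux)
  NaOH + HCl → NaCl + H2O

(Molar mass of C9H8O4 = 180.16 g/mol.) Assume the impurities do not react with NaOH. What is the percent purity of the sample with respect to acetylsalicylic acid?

82.70 %

n(NaOH) added = 0.04933 × 0.3937 = 0.01942 mol
n(HCl) used in back-titration = 0.02112 × 0.4553 = 9.616 × 10^-3 mol
n(NaOH) left over = 9.616 × 10^-3 mol (1:1 ratio)
n(NaOH) consumed by analyte = 0.01942 − 9.616 × 10^-3 = 9.805 × 10^-3 mol
From the 1:2 ratio, n(C9H8O4) = 1/2 × 9.805 × 10^-3 = 4.903 × 10^-3 mol
mass of C9H8O4 = 4.903 × 10^-3 × 180.16 = 0.8833 g
% C9H8O4 = 0.8833 / 1.068 × 100 = 82.70 %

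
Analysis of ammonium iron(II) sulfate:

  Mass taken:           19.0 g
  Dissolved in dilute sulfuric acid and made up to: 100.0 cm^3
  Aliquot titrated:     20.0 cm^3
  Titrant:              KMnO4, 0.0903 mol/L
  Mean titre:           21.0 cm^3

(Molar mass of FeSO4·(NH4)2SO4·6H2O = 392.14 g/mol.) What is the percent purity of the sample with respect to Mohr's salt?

97.8 %

MnO4^- + 5 Fe^2+ + 8 H^+ → Mn^2+ + 5 Fe^3+ + 4 H2O
n(KMnO4) per titration = 0.0210 × 0.0903 = 1.90 × 10^-3 mol
From the 5:1 ratio, n(FeSO4·(NH4)2SO4·6H2O) in each aliquot = 5/1 × 1.90 × 10^-3 = 9.48 × 10^-3 mol
n(FeSO4·(NH4)2SO4·6H2O) in the whole flask = 9.48 × 10^-3 × 100.0/20.0 = 0.0474 mol
mass of FeSO4·(NH4)2SO4·6H2O = 0.0474 × 392.14 = 18.6 g
% FeSO4·(NH4)2SO4·6H2O = 18.6 / 19.0 × 100 = 97.8 %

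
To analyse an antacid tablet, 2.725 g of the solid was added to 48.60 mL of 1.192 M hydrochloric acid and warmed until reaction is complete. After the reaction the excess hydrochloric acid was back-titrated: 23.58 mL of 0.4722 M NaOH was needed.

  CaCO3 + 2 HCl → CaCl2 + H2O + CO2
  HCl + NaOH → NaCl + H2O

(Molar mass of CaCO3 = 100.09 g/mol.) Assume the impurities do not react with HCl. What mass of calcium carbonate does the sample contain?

2.342 g

n(HCl) added = 0.04860 × 1.192 = 0.05793 mol
n(NaOH) used in back-titration = 0.02358 × 0.4722 = 0.01113 mol
n(HCl) left over = 0.01113 mol (1:1 ratio)
n(HCl) consumed by analyte = 0.05793 − 0.01113 = 0.04680 mol
From the 1:2 ratio, n(CaCO3) = 1/2 × 0.04680 = 0.02340 mol
mass of CaCO3 = 0.02340 × 100.09 = 2.342 g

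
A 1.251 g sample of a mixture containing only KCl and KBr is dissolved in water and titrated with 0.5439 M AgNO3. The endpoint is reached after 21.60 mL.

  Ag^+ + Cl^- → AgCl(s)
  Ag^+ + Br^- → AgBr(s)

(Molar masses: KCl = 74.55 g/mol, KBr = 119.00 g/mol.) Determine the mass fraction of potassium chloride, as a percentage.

n(AgNO3) = 0.02160 × 0.5439 = 0.01175 mol
Let x = n(KCl), y = n(KBr).
Titrant: 1x + 1y = 0.01175;  mass: 74.55x + 119.00y = 1.251
Solving, x = 3.308 × 10^-3 mol, y = 8.440 × 10^-3 mol
mass of KCl = 3.308 × 10^-3 × 74.55 = 0.2466 g
% KCl = 0.2466 / 1.251 × 100 = 19.71 %

19.71 %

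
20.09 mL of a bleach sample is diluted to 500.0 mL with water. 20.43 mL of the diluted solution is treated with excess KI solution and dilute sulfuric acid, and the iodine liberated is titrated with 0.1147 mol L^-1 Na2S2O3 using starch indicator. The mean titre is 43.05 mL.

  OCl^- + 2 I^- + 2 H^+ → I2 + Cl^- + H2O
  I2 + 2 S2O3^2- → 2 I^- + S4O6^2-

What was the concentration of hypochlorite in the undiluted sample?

n(S2O3^2-) = 0.04305 × 0.1147 = 4.938 × 10^-3 mol
n(I2) = n(S2O3^2-)/2 = 2.469 × 10^-3 mol
n(OCl^-) in the aliquot = 2.469 × 10^-3 mol (1:1 ratio)
[OCl^-]_dilute = 2.469 × 10^-3 / 0.02043 = 0.1208 mol/L
[OCl^-]_original = 0.1208 × 500.0/20.09 = 3.008 mol/L

3.008 mol/L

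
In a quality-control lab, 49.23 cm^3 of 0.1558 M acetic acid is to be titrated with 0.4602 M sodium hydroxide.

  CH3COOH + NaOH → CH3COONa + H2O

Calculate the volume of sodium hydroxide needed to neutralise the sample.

16.67 mL

n(CH3COOH) = 0.04923 L × 0.1558 mol/L = 7.670 × 10^-3 mol
n(NaOH) = 7.670 × 10^-3 mol (1:1 stoichiometry)
V(NaOH) = 7.670 × 10^-3 mol / 0.4602 mol/L = 0.01667 L = 16.67 mL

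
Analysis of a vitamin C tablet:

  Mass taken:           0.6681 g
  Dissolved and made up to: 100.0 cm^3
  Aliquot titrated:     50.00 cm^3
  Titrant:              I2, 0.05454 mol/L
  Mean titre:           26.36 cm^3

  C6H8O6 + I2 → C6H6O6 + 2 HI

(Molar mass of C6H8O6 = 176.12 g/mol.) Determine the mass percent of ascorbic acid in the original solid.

75.80 %

n(I2) per titration = 0.02636 × 0.05454 = 1.438 × 10^-3 mol
n(C6H8O6) in each aliquot = 1.438 × 10^-3 mol (1:1 ratio)
n(C6H8O6) in the whole flask = 1.438 × 10^-3 × 100.0/50.00 = 2.875 × 10^-3 mol
mass of C6H8O6 = 2.875 × 10^-3 × 176.12 = 0.5064 g
% C6H8O6 = 0.5064 / 0.6681 × 100 = 75.80 %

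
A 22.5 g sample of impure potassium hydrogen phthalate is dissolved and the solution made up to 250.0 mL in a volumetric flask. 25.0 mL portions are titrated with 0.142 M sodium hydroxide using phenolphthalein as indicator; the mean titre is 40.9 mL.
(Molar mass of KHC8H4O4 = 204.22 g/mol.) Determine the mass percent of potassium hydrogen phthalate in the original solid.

KHC8H4O4 + NaOH → KNaC8H4O4 + H2O
n(NaOH) per titration = 0.0409 × 0.142 = 5.81 × 10^-3 mol
n(KHC8H4O4) in each aliquot = 5.81 × 10^-3 mol (1:1 ratio)
n(KHC8H4O4) in the whole flask = 5.81 × 10^-3 × 250.0/25.0 = 0.0581 mol
mass of KHC8H4O4 = 0.0581 × 204.22 = 11.9 g
% KHC8H4O4 = 11.9 / 22.5 × 100 = 52.7 %

52.7 %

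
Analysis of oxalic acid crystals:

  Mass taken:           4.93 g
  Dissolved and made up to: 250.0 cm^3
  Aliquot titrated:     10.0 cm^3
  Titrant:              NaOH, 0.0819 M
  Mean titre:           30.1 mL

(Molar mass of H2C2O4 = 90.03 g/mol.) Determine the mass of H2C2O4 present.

2.77 g

H2C2O4 + 2 NaOH → Na2C2O4 + 2 H2O
n(NaOH) per titration = 0.0301 × 0.0819 = 2.47 × 10^-3 mol
From the 1:2 ratio, n(H2C2O4) in each aliquot = 1/2 × 2.47 × 10^-3 = 1.23 × 10^-3 mol
n(H2C2O4) in the whole flask = 1.23 × 10^-3 × 250.0/10.0 = 0.0308 mol
mass of H2C2O4 = 0.0308 × 90.03 = 2.77 g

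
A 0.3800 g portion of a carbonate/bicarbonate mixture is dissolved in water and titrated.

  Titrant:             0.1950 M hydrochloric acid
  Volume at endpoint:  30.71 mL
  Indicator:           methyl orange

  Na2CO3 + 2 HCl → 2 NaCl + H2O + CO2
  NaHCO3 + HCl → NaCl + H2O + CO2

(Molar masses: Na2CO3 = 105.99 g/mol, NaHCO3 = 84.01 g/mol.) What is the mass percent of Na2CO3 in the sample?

55.35 %

n(HCl) = 0.03071 × 0.1950 = 5.988 × 10^-3 mol
Let x = n(Na2CO3), y = n(NaHCO3).
Titrant: 2x + 1y = 5.988 × 10^-3;  mass: 105.99x + 84.01y = 0.3800
Solving, x = 1.984 × 10^-3 mol, y = 2.020 × 10^-3 mol
mass of Na2CO3 = 1.984 × 10^-3 × 105.99 = 0.2103 g
% Na2CO3 = 0.2103 / 0.3800 × 100 = 55.35 %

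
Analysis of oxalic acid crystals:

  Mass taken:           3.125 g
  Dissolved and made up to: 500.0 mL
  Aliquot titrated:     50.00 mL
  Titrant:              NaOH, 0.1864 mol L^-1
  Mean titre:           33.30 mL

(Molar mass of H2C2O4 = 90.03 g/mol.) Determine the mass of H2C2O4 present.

H2C2O4 + 2 NaOH → Na2C2O4 + 2 H2O
n(NaOH) per titration = 0.03330 × 0.1864 = 6.207 × 10^-3 mol
From the 1:2 ratio, n(H2C2O4) in each aliquot = 1/2 × 6.207 × 10^-3 = 3.104 × 10^-3 mol
n(H2C2O4) in the whole flask = 3.104 × 10^-3 × 500.0/50.00 = 0.03104 mol
mass of H2C2O4 = 0.03104 × 90.03 = 2.794 g

2.794 g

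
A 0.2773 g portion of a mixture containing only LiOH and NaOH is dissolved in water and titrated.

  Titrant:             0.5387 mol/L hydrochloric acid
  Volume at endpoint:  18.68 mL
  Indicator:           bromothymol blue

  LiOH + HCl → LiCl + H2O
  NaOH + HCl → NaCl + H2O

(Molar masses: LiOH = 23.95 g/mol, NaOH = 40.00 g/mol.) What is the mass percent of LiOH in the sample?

n(HCl) = 0.01868 × 0.5387 = 0.01006 mol
Let x = n(LiOH), y = n(NaOH).
Titrant: 1x + 1y = 0.01006;  mass: 23.95x + 40.00y = 0.2773
Solving, x = 7.802 × 10^-3 mol, y = 2.261 × 10^-3 mol
mass of LiOH = 7.802 × 10^-3 × 23.95 = 0.1868 g
% LiOH = 0.1868 / 0.2773 × 100 = 67.38 %

67.38 %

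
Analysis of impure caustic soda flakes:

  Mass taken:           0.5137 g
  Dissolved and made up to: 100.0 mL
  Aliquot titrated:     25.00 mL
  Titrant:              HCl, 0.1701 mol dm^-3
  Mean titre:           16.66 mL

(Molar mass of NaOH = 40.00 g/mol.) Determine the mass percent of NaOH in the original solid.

NaOH + HCl → NaCl + H2O
n(HCl) per titration = 0.01666 × 0.1701 = 2.834 × 10^-3 mol
n(NaOH) in each aliquot = 2.834 × 10^-3 mol (1:1 ratio)
n(NaOH) in the whole flask = 2.834 × 10^-3 × 100.0/25.00 = 0.01134 mol
mass of NaOH = 0.01134 × 40.00 = 0.4534 g
% NaOH = 0.4534 / 0.5137 × 100 = 88.27 %

88.27 %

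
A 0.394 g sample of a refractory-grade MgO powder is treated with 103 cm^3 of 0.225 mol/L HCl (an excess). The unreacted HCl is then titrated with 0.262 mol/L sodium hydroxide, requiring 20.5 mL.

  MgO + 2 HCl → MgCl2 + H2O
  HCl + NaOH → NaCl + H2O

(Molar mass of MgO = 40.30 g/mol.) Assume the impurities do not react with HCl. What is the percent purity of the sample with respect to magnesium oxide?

n(HCl) added = 0.103 × 0.225 = 0.0232 mol
n(NaOH) used in back-titration = 0.0205 × 0.262 = 5.37 × 10^-3 mol
n(HCl) left over = 5.37 × 10^-3 mol (1:1 ratio)
n(HCl) consumed by analyte = 0.0232 − 5.37 × 10^-3 = 0.0178 mol
From the 1:2 ratio, n(MgO) = 1/2 × 0.0178 = 8.90 × 10^-3 mol
mass of MgO = 8.90 × 10^-3 × 40.30 = 0.359 g
% MgO = 0.359 / 0.394 × 100 = 91.1 %

91.1 %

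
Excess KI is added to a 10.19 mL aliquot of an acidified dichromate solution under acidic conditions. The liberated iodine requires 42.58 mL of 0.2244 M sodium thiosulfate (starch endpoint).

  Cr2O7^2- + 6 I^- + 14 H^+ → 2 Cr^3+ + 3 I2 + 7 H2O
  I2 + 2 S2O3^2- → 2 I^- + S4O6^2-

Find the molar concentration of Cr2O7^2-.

0.1563 M

n(S2O3^2-) = 0.04258 × 0.2244 = 9.555 × 10^-3 mol
n(I2) = n(S2O3^2-)/2 = 4.777 × 10^-3 mol
From the 1:3 ratio, n(Cr2O7^2-) in the aliquot = 1/3 × 4.777 × 10^-3 = 1.592 × 10^-3 mol
[Cr2O7^2-] = 1.592 × 10^-3 / 0.01019 = 0.1563 mol/L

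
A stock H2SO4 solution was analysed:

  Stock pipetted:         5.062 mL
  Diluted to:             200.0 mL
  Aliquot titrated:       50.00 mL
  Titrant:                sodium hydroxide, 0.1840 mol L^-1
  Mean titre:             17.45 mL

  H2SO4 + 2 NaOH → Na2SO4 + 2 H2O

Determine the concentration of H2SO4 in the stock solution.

1.269 mol/L

n(NaOH) = 0.01745 × 0.1840 = 3.211 × 10^-3 mol
From the 1:2 ratio, n(H2SO4) in the aliquot = 1/2 × 3.211 × 10^-3 = 1.605 × 10^-3 mol
[H2SO4]_dilute = 1.605 × 10^-3 / 0.05000 = 0.03211 mol/L
Dilution factor = 200.0 / 5.062 = 39.51
[H2SO4]_stock = 0.03211 × 39.51 = 1.269 mol/L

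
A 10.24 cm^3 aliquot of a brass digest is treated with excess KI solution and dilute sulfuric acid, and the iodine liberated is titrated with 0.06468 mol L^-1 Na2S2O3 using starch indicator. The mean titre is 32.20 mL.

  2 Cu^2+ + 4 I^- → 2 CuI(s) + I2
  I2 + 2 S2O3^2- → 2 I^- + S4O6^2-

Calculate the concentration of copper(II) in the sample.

n(S2O3^2-) = 0.03220 × 0.06468 = 2.083 × 10^-3 mol
n(I2) = n(S2O3^2-)/2 = 1.041 × 10^-3 mol
From the 2:1 ratio, n(Cu2+) in the aliquot = 2/1 × 1.041 × 10^-3 = 2.083 × 10^-3 mol
[Cu2+] = 2.083 × 10^-3 / 0.01024 = 0.2034 mol/L

0.2034 mol/L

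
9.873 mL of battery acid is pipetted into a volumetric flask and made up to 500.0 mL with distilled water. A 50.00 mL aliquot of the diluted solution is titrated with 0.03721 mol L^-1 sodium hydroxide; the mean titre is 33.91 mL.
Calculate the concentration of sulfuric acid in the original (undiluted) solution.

H2SO4 + 2 NaOH → Na2SO4 + 2 H2O
n(NaOH) = 0.03391 × 0.03721 = 1.262 × 10^-3 mol
From the 1:2 ratio, n(H2SO4) in the aliquot = 1/2 × 1.262 × 10^-3 = 6.309 × 10^-4 mol
[H2SO4]_dilute = 6.309 × 10^-4 / 0.05000 = 0.01262 mol/L
Dilution factor = 500.0 / 9.873 = 50.64
[H2SO4]_stock = 0.01262 × 50.64 = 0.6390 mol/L

0.6390 mol/L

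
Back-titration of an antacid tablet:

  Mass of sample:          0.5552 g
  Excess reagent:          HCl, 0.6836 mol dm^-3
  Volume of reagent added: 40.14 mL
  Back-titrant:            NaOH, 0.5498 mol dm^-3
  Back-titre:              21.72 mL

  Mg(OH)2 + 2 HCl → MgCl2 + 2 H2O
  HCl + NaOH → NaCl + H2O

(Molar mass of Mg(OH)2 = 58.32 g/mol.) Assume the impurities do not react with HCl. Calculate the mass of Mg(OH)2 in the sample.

n(HCl) added = 0.04014 × 0.6836 = 0.02744 mol
n(NaOH) used in back-titration = 0.02172 × 0.5498 = 0.01194 mol
n(HCl) left over = 0.01194 mol (1:1 ratio)
n(HCl) consumed by analyte = 0.02744 − 0.01194 = 0.01550 mol
From the 1:2 ratio, n(Mg(OH)2) = 1/2 × 0.01550 = 7.749 × 10^-3 mol
mass of Mg(OH)2 = 7.749 × 10^-3 × 58.32 = 0.4519 g

0.4519 g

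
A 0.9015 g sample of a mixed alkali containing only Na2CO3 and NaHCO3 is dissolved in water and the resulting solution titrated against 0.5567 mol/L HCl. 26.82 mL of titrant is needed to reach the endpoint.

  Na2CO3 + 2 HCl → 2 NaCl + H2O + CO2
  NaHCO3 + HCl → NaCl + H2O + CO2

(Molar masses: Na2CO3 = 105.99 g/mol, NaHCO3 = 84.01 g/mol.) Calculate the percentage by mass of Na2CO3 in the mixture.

n(HCl) = 0.02682 × 0.5567 = 0.01493 mol
Let x = n(Na2CO3), y = n(NaHCO3).
Titrant: 2x + 1y = 0.01493;  mass: 105.99x + 84.01y = 0.9015
Solving, x = 5.688 × 10^-3 mol, y = 3.555 × 10^-3 mol
mass of Na2CO3 = 5.688 × 10^-3 × 105.99 = 0.6029 g
% Na2CO3 = 0.6029 / 0.9015 × 100 = 66.87 %

66.87 %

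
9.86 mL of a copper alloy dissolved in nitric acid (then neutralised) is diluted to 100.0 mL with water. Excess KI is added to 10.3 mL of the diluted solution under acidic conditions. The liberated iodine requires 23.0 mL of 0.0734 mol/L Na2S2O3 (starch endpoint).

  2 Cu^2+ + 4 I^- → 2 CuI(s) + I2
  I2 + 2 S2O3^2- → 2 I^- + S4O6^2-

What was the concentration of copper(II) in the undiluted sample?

n(S2O3^2-) = 0.0230 × 0.0734 = 1.69 × 10^-3 mol
n(I2) = n(S2O3^2-)/2 = 8.44 × 10^-4 mol
From the 2:1 ratio, n(Cu2+) in the aliquot = 2/1 × 8.44 × 10^-4 = 1.69 × 10^-3 mol
[Cu2+]_dilute = 1.69 × 10^-3 / 0.0103 = 0.164 mol/L
[Cu2+]_original = 0.164 × 100.0/9.86 = 1.66 mol/L

1.66 mol/L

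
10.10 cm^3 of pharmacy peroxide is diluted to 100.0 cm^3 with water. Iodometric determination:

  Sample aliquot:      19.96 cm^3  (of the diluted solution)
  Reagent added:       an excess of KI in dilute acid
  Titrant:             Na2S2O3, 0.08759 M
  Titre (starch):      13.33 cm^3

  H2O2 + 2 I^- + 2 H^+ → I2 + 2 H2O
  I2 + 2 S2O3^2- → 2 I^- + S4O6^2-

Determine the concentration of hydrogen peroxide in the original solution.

n(S2O3^2-) = 0.01333 × 0.08759 = 1.168 × 10^-3 mol
n(I2) = n(S2O3^2-)/2 = 5.838 × 10^-4 mol
n(H2O2) in the aliquot = 5.838 × 10^-4 mol (1:1 ratio)
[H2O2]_dilute = 5.838 × 10^-4 / 0.01996 = 0.02925 mol/L
[H2O2]_original = 0.02925 × 100.0/10.10 = 0.2896 mol/L

0.2896 M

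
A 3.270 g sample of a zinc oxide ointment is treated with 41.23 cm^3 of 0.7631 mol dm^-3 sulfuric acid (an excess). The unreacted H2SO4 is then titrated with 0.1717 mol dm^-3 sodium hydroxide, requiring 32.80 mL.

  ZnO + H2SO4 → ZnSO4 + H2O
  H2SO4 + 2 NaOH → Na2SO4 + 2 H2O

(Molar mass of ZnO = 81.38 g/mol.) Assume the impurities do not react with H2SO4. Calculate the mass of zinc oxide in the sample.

n(H2SO4) added = 0.04123 × 0.7631 = 0.03146 mol
n(NaOH) used in back-titration = 0.03280 × 0.1717 = 5.632 × 10^-3 mol
From the 1:2 ratio, n(H2SO4) left over = 1/2 × 5.632 × 10^-3 = 2.816 × 10^-3 mol
n(H2SO4) consumed by analyte = 0.03146 − 2.816 × 10^-3 = 0.02865 mol
n(ZnO) = 0.02865 mol (1:1 ratio)
mass of ZnO = 0.02865 × 81.38 = 2.331 g

2.331 g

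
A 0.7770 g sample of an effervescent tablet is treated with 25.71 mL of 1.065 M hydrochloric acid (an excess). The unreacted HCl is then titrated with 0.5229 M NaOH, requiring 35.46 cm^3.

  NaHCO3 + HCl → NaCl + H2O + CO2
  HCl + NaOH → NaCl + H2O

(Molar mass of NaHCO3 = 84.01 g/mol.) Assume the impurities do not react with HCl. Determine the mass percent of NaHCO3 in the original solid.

n(HCl) added = 0.02571 × 1.065 = 0.02738 mol
n(NaOH) used in back-titration = 0.03546 × 0.5229 = 0.01854 mol
n(HCl) left over = 0.01854 mol (1:1 ratio)
n(HCl) consumed by analyte = 0.02738 − 0.01854 = 8.839 × 10^-3 mol
n(NaHCO3) = 8.839 × 10^-3 mol (1:1 ratio)
mass of NaHCO3 = 8.839 × 10^-3 × 84.01 = 0.7426 g
% NaHCO3 = 0.7426 / 0.7770 × 100 = 95.57 %

95.57 %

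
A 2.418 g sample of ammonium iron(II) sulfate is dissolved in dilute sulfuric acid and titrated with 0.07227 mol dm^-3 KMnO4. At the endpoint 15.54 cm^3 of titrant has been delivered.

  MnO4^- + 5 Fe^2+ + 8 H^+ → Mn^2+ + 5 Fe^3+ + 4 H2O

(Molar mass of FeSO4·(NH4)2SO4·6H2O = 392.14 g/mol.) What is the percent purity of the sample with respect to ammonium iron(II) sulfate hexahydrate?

91.07 %

n(KMnO4) = 0.01554 L × 0.07227 mol/L = 1.123 × 10^-3 mol
From the 5:1 ratio, n(FeSO4·(NH4)2SO4·6H2O) = 5/1 × 1.123 × 10^-3 = 5.615 × 10^-3 mol
mass of FeSO4·(NH4)2SO4·6H2O = 5.615 × 10^-3 × 392.14 g/mol = 2.202 g
% FeSO4·(NH4)2SO4·6H2O = 2.202 / 2.418 × 100 = 91.07 %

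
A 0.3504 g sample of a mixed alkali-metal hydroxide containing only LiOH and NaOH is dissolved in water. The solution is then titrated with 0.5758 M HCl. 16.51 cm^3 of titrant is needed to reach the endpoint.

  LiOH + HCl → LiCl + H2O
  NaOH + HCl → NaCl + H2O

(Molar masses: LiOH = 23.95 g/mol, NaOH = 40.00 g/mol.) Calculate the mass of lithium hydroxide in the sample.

0.04455 g

n(HCl) = 0.01651 × 0.5758 = 9.506 × 10^-3 mol
Let x = n(LiOH), y = n(NaOH).
Titrant: 1x + 1y = 9.506 × 10^-3;  mass: 23.95x + 40.00y = 0.3504
Solving, x = 1.860 × 10^-3 mol, y = 7.646 × 10^-3 mol
mass of LiOH = 1.860 × 10^-3 × 23.95 = 0.04455 g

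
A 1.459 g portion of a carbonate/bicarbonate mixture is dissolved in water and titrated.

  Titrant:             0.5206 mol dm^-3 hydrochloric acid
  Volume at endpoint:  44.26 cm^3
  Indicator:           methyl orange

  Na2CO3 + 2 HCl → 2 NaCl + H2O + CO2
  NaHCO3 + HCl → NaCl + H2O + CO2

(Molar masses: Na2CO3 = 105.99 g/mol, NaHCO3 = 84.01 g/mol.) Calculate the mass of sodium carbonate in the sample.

n(HCl) = 0.04426 × 0.5206 = 0.02304 mol
Let x = n(Na2CO3), y = n(NaHCO3).
Titrant: 2x + 1y = 0.02304;  mass: 105.99x + 84.01y = 1.459
Solving, x = 7.686 × 10^-3 mol, y = 7.671 × 10^-3 mol
mass of Na2CO3 = 7.686 × 10^-3 × 105.99 = 0.8146 g

0.8146 g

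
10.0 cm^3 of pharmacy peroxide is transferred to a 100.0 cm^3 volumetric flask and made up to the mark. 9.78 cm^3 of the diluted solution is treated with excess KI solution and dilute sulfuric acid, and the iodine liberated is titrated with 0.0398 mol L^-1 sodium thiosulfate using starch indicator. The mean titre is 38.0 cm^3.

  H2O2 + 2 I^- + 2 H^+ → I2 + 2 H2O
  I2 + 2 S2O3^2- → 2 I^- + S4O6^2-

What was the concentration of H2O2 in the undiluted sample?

0.773 mol/L

n(S2O3^2-) = 0.0380 × 0.0398 = 1.51 × 10^-3 mol
n(I2) = n(S2O3^2-)/2 = 7.56 × 10^-4 mol
n(H2O2) in the aliquot = 7.56 × 10^-4 mol (1:1 ratio)
[H2O2]_dilute = 7.56 × 10^-4 / 0.00978 = 0.0773 mol/L
[H2O2]_original = 0.0773 × 100.0/10.0 = 0.773 mol/L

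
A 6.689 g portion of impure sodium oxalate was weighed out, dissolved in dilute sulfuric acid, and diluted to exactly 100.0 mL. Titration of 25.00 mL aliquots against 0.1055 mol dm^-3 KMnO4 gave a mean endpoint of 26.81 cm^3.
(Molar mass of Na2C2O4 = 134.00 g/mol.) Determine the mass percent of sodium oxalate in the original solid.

56.66 %

2 MnO4^- + 5 C2O4^2- + 16 H^+ → 2 Mn^2+ + 10 CO2 + 8 H2O
n(KMnO4) per titration = 0.02681 × 0.1055 = 2.828 × 10^-3 mol
From the 5:2 ratio, n(Na2C2O4) in each aliquot = 5/2 × 2.828 × 10^-3 = 7.071 × 10^-3 mol
n(Na2C2O4) in the whole flask = 7.071 × 10^-3 × 100.0/25.00 = 0.02828 mol
mass of Na2C2O4 = 0.02828 × 134.00 = 3.790 g
% Na2C2O4 = 3.790 / 6.689 × 100 = 56.66 %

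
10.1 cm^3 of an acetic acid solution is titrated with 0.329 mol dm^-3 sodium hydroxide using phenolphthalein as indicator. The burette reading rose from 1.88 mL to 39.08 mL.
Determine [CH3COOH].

1.21 mol/L

CH3COOH + NaOH → CH3COONa + H2O
n(NaOH) = 0.0372 L × 0.329 mol/L = 0.0122 mol
n(CH3COOH) = 0.0122 mol (1:1 mole ratio)
[CH3COOH] = 0.0122 mol / 0.0101 L = 1.21 mol/L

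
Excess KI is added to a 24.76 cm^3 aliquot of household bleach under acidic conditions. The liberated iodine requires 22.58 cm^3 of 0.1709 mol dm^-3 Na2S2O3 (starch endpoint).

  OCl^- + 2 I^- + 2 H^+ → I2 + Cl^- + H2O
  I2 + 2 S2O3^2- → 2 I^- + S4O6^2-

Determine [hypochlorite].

0.07793 mol/L

n(S2O3^2-) = 0.02258 × 0.1709 = 3.859 × 10^-3 mol
n(I2) = n(S2O3^2-)/2 = 1.929 × 10^-3 mol
n(OCl^-) in the aliquot = 1.929 × 10^-3 mol (1:1 ratio)
[OCl^-] = 1.929 × 10^-3 / 0.02476 = 0.07793 mol/L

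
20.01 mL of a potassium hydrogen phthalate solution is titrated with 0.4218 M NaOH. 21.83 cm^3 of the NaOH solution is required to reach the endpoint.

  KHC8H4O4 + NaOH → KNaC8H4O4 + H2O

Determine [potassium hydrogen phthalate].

0.4602 M

n(NaOH) = 0.02183 L × 0.4218 mol/L = 9.208 × 10^-3 mol
n(KHC8H4O4) = 9.208 × 10^-3 mol (1:1 mole ratio)
[KHC8H4O4] = 9.208 × 10^-3 mol / 0.02001 L = 0.4602 mol/L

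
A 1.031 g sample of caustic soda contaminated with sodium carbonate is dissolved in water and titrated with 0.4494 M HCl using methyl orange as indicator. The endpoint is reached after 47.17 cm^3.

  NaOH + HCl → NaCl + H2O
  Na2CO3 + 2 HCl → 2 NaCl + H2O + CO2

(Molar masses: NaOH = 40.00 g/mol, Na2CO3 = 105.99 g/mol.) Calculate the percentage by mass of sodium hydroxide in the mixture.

n(HCl) = 0.04717 × 0.4494 = 0.02120 mol
Let x = n(NaOH), y = n(Na2CO3).
Titrant: 1x + 2y = 0.02120;  mass: 40.00x + 105.99y = 1.031
Solving, x = 7.110 × 10^-3 mol, y = 7.044 × 10^-3 mol
mass of NaOH = 7.110 × 10^-3 × 40.00 = 0.2844 g
% NaOH = 0.2844 / 1.031 × 100 = 27.59 %

27.59 %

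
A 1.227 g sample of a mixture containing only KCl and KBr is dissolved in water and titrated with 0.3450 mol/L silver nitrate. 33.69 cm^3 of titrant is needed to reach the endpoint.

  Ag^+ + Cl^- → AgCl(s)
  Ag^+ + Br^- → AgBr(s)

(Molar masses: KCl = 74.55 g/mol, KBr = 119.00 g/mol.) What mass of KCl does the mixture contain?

n(AgNO3) = 0.03369 × 0.3450 = 0.01162 mol
Let x = n(KCl), y = n(KBr).
Titrant: 1x + 1y = 0.01162;  mass: 74.55x + 119.00y = 1.227
Solving, x = 3.513 × 10^-3 mol, y = 8.110 × 10^-3 mol
mass of KCl = 3.513 × 10^-3 × 74.55 = 0.2619 g

0.2619 g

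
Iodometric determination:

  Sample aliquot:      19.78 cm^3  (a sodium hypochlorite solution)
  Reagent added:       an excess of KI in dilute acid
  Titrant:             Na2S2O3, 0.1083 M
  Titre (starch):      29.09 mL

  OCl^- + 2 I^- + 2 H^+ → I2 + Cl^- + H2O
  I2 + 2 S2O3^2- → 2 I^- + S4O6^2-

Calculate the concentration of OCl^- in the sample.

0.07964 M

n(S2O3^2-) = 0.02909 × 0.1083 = 3.150 × 10^-3 mol
n(I2) = n(S2O3^2-)/2 = 1.575 × 10^-3 mol
n(OCl^-) in the aliquot = 1.575 × 10^-3 mol (1:1 ratio)
[OCl^-] = 1.575 × 10^-3 / 0.01978 = 0.07964 mol/L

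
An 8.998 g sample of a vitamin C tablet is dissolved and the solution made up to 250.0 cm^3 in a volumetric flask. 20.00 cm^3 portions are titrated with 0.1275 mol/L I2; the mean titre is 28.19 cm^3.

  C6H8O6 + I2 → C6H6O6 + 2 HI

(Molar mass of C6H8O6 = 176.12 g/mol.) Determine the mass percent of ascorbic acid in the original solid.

87.94 %

n(I2) per titration = 0.02819 × 0.1275 = 3.594 × 10^-3 mol
n(C6H8O6) in each aliquot = 3.594 × 10^-3 mol (1:1 ratio)
n(C6H8O6) in the whole flask = 3.594 × 10^-3 × 250.0/20.00 = 0.04493 mol
mass of C6H8O6 = 0.04493 × 176.12 = 7.913 g
% C6H8O6 = 7.913 / 8.998 × 100 = 87.94 %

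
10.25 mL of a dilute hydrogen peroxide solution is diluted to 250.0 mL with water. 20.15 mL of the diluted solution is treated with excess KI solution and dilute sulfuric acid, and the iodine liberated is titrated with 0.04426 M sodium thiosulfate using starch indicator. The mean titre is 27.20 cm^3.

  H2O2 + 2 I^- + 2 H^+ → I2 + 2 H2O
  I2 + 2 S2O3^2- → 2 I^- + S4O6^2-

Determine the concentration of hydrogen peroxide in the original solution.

n(S2O3^2-) = 0.02720 × 0.04426 = 1.204 × 10^-3 mol
n(I2) = n(S2O3^2-)/2 = 6.019 × 10^-4 mol
n(H2O2) in the aliquot = 6.019 × 10^-4 mol (1:1 ratio)
[H2O2]_dilute = 6.019 × 10^-4 / 0.02015 = 0.02987 mol/L
[H2O2]_original = 0.02987 × 250.0/10.25 = 0.7286 mol/L

0.7286 M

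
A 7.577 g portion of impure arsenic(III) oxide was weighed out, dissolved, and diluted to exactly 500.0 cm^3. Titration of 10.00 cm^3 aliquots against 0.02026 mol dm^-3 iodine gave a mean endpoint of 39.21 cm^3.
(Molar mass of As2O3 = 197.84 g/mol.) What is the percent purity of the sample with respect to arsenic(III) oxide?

As2O3 + 2 I2 + 2 H2O → As2O5 + 4 HI
n(I2) per titration = 0.03921 × 0.02026 = 7.944 × 10^-4 mol
From the 1:2 ratio, n(As2O3) in each aliquot = 1/2 × 7.944 × 10^-4 = 3.972 × 10^-4 mol
n(As2O3) in the whole flask = 3.972 × 10^-4 × 500.0/10.00 = 0.01986 mol
mass of As2O3 = 0.01986 × 197.84 = 3.929 g
% As2O3 = 3.929 / 7.577 × 100 = 51.86 %

51.86 %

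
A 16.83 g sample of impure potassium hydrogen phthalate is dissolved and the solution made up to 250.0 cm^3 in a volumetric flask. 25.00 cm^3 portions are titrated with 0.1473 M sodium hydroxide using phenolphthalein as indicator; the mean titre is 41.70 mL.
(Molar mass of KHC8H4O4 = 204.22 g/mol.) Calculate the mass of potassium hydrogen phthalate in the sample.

12.54 g

KHC8H4O4 + NaOH → KNaC8H4O4 + H2O
n(NaOH) per titration = 0.04170 × 0.1473 = 6.142 × 10^-3 mol
n(KHC8H4O4) in each aliquot = 6.142 × 10^-3 mol (1:1 ratio)
n(KHC8H4O4) in the whole flask = 6.142 × 10^-3 × 250.0/25.00 = 0.06142 mol
mass of KHC8H4O4 = 0.06142 × 204.22 = 12.54 g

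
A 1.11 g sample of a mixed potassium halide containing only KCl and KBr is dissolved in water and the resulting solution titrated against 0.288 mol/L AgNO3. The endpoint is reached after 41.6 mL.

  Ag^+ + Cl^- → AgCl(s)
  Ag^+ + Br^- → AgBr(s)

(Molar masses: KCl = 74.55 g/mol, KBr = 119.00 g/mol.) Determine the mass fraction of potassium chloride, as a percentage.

47.7 %

n(AgNO3) = 0.0416 × 0.288 = 0.0120 mol
Let x = n(KCl), y = n(KBr).
Titrant: 1x + 1y = 0.0120;  mass: 74.55x + 119.00y = 1.11
Solving, x = 7.10 × 10^-3 mol, y = 4.88 × 10^-3 mol
mass of KCl = 7.10 × 10^-3 × 74.55 = 0.530 g
% KCl = 0.530 / 1.11 × 100 = 47.7 %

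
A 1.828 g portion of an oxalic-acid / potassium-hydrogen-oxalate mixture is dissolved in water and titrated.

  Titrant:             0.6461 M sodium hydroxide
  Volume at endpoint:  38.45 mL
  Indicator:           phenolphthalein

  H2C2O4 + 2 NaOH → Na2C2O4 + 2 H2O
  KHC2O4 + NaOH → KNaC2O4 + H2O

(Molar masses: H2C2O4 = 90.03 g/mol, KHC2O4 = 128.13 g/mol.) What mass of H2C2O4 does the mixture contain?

0.7339 g

n(NaOH) = 0.03845 × 0.6461 = 0.02484 mol
Let x = n(H2C2O4), y = n(KHC2O4).
Titrant: 2x + 1y = 0.02484;  mass: 90.03x + 128.13y = 1.828
Solving, x = 8.152 × 10^-3 mol, y = 8.539 × 10^-3 mol
mass of H2C2O4 = 8.152 × 10^-3 × 90.03 = 0.7339 g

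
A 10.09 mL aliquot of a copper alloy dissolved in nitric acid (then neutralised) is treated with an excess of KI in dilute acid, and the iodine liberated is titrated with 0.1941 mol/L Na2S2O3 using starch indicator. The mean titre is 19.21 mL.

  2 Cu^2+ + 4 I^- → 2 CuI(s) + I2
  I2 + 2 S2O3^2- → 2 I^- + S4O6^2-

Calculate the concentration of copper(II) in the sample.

n(S2O3^2-) = 0.01921 × 0.1941 = 3.729 × 10^-3 mol
n(I2) = n(S2O3^2-)/2 = 1.864 × 10^-3 mol
From the 2:1 ratio, n(Cu2+) in the aliquot = 2/1 × 1.864 × 10^-3 = 3.729 × 10^-3 mol
[Cu2+] = 3.729 × 10^-3 / 0.01009 = 0.3695 mol/L

0.3695 mol/L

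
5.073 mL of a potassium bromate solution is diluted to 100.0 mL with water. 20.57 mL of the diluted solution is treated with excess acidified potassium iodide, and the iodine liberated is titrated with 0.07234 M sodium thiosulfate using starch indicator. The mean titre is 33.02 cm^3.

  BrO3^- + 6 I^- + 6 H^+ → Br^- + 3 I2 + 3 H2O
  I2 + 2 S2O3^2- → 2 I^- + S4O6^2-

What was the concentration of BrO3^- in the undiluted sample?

n(S2O3^2-) = 0.03302 × 0.07234 = 2.389 × 10^-3 mol
n(I2) = n(S2O3^2-)/2 = 1.194 × 10^-3 mol
From the 1:3 ratio, n(BrO3^-) in the aliquot = 1/3 × 1.194 × 10^-3 = 3.981 × 10^-4 mol
[BrO3^-]_dilute = 3.981 × 10^-4 / 0.02057 = 0.01935 mol/L
[BrO3^-]_original = 0.01935 × 100.0/5.073 = 0.3815 mol/L

0.3815 M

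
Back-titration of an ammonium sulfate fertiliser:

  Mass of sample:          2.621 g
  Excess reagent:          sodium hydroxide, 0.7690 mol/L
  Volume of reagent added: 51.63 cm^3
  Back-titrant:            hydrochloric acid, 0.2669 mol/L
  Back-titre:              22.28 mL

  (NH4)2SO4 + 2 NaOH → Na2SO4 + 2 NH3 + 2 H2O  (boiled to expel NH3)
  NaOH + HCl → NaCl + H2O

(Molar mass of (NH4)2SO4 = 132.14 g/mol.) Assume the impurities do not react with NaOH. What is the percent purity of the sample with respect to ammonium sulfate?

85.09 %

n(NaOH) added = 0.05163 × 0.7690 = 0.03970 mol
n(HCl) used in back-titration = 0.02228 × 0.2669 = 5.947 × 10^-3 mol
n(NaOH) left over = 5.947 × 10^-3 mol (1:1 ratio)
n(NaOH) consumed by analyte = 0.03970 − 5.947 × 10^-3 = 0.03376 mol
From the 1:2 ratio, n((NH4)2SO4) = 1/2 × 0.03376 = 0.01688 mol
mass of (NH4)2SO4 = 0.01688 × 132.14 = 2.230 g
% (NH4)2SO4 = 2.230 / 2.621 × 100 = 85.09 %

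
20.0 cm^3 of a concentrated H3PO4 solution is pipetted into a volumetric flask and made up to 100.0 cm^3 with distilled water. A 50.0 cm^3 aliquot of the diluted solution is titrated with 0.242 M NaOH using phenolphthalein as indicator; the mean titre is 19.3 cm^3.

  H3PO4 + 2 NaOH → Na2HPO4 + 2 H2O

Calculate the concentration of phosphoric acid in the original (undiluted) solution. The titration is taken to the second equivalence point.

n(NaOH) = 0.0193 × 0.242 = 4.67 × 10^-3 mol
From the 1:2 ratio, n(H3PO4) in the aliquot = 1/2 × 4.67 × 10^-3 = 2.34 × 10^-3 mol
[H3PO4]_dilute = 2.34 × 10^-3 / 0.0500 = 0.0467 mol/L
Dilution factor = 100.0 / 20.0 = 5.000
[H3PO4]_stock = 0.0467 × 5.000 = 0.234 mol/L

0.234 M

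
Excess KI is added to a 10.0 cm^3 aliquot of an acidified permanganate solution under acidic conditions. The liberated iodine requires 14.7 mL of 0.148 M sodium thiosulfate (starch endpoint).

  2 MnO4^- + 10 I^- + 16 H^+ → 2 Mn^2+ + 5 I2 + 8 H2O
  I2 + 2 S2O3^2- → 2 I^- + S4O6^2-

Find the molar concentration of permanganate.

n(S2O3^2-) = 0.0147 × 0.148 = 2.18 × 10^-3 mol
n(I2) = n(S2O3^2-)/2 = 1.09 × 10^-3 mol
From the 2:5 ratio, n(MnO4^-) in the aliquot = 2/5 × 1.09 × 10^-3 = 4.35 × 10^-4 mol
[MnO4^-] = 4.35 × 10^-4 / 0.0100 = 0.0435 mol/L

0.0435 M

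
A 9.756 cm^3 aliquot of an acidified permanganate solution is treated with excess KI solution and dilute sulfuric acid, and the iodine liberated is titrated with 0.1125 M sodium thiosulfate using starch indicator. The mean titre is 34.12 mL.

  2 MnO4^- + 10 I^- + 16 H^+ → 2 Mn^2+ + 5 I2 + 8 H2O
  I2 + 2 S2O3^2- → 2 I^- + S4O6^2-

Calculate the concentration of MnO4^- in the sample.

0.07869 M

n(S2O3^2-) = 0.03412 × 0.1125 = 3.838 × 10^-3 mol
n(I2) = n(S2O3^2-)/2 = 1.919 × 10^-3 mol
From the 2:5 ratio, n(MnO4^-) in the aliquot = 2/5 × 1.919 × 10^-3 = 7.677 × 10^-4 mol
[MnO4^-] = 7.677 × 10^-4 / 0.009756 = 0.07869 mol/L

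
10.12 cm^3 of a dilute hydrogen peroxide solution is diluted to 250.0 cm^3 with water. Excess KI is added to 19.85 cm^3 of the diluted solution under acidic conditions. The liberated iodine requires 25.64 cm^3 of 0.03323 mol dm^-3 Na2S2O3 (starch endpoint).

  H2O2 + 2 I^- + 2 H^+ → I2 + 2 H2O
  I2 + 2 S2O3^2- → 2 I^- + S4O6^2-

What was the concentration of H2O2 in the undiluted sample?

0.5302 mol/L

n(S2O3^2-) = 0.02564 × 0.03323 = 8.520 × 10^-4 mol
n(I2) = n(S2O3^2-)/2 = 4.260 × 10^-4 mol
n(H2O2) in the aliquot = 4.260 × 10^-4 mol (1:1 ratio)
[H2O2]_dilute = 4.260 × 10^-4 / 0.01985 = 0.02146 mol/L
[H2O2]_original = 0.02146 × 250.0/10.12 = 0.5302 mol/L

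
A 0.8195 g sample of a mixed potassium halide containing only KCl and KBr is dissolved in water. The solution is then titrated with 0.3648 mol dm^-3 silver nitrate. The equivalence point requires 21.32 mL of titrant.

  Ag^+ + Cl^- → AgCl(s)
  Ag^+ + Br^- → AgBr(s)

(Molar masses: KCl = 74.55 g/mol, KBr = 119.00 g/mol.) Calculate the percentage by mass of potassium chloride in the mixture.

n(AgNO3) = 0.02132 × 0.3648 = 7.778 × 10^-3 mol
Let x = n(KCl), y = n(KBr).
Titrant: 1x + 1y = 7.778 × 10^-3;  mass: 74.55x + 119.00y = 0.8195
Solving, x = 2.385 × 10^-3 mol, y = 5.392 × 10^-3 mol
mass of KCl = 2.385 × 10^-3 × 74.55 = 0.1778 g
% KCl = 0.1778 / 0.8195 × 100 = 21.70 %

21.70 %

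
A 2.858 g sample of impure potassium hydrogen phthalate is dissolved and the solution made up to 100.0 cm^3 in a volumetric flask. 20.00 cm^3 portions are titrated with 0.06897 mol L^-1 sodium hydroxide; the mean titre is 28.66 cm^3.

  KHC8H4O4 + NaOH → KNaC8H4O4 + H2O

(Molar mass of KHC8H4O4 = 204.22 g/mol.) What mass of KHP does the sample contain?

2.018 g

n(NaOH) per titration = 0.02866 × 0.06897 = 1.977 × 10^-3 mol
n(KHC8H4O4) in each aliquot = 1.977 × 10^-3 mol (1:1 ratio)
n(KHC8H4O4) in the whole flask = 1.977 × 10^-3 × 100.0/20.00 = 9.883 × 10^-3 mol
mass of KHC8H4O4 = 9.883 × 10^-3 × 204.22 = 2.018 g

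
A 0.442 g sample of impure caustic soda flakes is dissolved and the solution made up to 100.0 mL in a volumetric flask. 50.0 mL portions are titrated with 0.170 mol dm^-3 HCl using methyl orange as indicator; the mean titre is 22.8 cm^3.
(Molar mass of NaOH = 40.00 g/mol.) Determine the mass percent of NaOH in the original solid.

70.2 %

NaOH + HCl → NaCl + H2O
n(HCl) per titration = 0.0228 × 0.170 = 3.88 × 10^-3 mol
n(NaOH) in each aliquot = 3.88 × 10^-3 mol (1:1 ratio)
n(NaOH) in the whole flask = 3.88 × 10^-3 × 100.0/50.0 = 7.75 × 10^-3 mol
mass of NaOH = 7.75 × 10^-3 × 40.00 = 0.310 g
% NaOH = 0.310 / 0.442 × 100 = 70.2 %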